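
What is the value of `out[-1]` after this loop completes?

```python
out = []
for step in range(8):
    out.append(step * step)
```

Last element of squares 0 to 7
`out` takes the values: [] → [0] → [0, 1] → [0, 1, 4] → [0, 1, 4, 9] → [0, 1, 4, 9, 16] → [0, 1, 4, 9, 16, 25] → [0, 1, 4, 9, 16, 25, 36] → [0, 1, 4, 9, 16, 25, 36, 49]
So `out[-1]` = 49

Answer: 49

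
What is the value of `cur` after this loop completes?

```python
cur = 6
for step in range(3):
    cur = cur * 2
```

Multiply by 2, 3 times: 6 * 2^3 = 48
`cur` takes the values: 6 → 12 → 24 → 48

Answer: 48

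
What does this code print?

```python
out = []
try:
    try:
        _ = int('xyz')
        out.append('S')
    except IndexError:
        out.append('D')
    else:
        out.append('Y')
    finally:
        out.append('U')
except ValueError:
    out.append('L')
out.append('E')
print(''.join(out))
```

Execution trace: 'U' (finally) → 'L' (outer except ValueError) → 'E' (after the try/except). Output: ULE

Answer: ULE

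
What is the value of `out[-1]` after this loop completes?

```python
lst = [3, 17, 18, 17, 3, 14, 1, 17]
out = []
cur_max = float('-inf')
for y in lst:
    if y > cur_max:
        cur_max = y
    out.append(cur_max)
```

Running max ends at 18
`out` takes the values: [] → [3] → [3, 17] → [3, 17, 18] → [3, 17, 18, 18] → [3, 17, 18, 18, 18] → [3, 17, 18, 18, 18, 18] → [3, 17, 18, 18, 18, 18, 18] → [3, 17, 18, 18, 18, 18, 18, 18]
So `out[-1]` = 18

Answer: 18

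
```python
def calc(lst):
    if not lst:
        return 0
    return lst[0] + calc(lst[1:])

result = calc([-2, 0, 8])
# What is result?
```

(-2) + 0 + 8 + 0 = 6

Answer: 6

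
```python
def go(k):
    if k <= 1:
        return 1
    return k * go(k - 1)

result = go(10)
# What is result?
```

go(10) = 10 * 9 * 8 * 7 * 6 * 5 * 4 * 3 * 2 * 1 = 3628800

Answer: 3628800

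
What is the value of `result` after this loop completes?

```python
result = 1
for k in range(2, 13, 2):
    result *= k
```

Product of even numbers 2 to 12
`result` takes the values: 1 → 2 → 8 → 48 → 384 → 3840 → 46080

Answer: 46080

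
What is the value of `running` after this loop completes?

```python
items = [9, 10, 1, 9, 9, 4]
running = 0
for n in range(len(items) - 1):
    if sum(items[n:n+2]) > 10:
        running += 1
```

Count windows with sum > 10
`running` takes the values: 0 → 1 → 2 → 3 → 4

Answer: 4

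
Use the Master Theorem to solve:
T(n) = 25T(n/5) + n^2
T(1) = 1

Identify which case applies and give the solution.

a=25, b=5, f(n)=n^2. log_5(25) = 2. Since c=2 = 2, Case 2 applies: T(n) = Θ(n^log_b(a) · log n) = O(n^2 log n).

Answer: O(n^2 log n) - Case 2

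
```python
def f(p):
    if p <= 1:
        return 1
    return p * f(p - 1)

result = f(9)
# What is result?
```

f(9) = 9 * 8 * 7 * 6 * 5 * 4 * 3 * 2 * 1 = 362880

Answer: 362880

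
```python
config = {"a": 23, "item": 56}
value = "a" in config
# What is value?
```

Trace:
`config = {"a": 23, "item": 56}` → config = {'a': 23, 'item': 56}
`value = "a" in config` → value = True
So value = True

Answer: True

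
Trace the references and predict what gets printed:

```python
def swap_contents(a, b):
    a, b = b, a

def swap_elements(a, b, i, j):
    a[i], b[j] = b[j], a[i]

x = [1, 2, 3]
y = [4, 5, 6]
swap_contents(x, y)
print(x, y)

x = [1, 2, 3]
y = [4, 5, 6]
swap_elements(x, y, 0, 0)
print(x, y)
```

Key concept: parameter rebinding vs mutation.
Step by step:
`x = [1, 2, 3]` → x = [1, 2, 3]
`y = [4, 5, 6]` → y = [4, 5, 6]
`swap_contents(x, y)` → no visible change to tracked variables
`print(x, y)` → prints [1, 2, 3] [4, 5, 6]
`x = [1, 2, 3]` → x = [1, 2, 3]
`y = [4, 5, 6]` → y = [4, 5, 6]
`swap_elements(x, y, 0, 0)` → x = [4, 2, 3]; y = [1, 5, 6]
`print(x, y)` → prints [4, 2, 3] [1, 5, 6]

Answer:
[1, 2, 3] [4, 5, 6]
[4, 2, 3] [1, 5, 6]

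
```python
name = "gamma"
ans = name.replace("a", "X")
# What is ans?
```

Trace:
`name = "gamma"` → name = 'gamma'
`ans = name.replace("a", "X")` → ans = 'gXmmX'
So ans = 'gXmmX'

Answer: 'gXmmX'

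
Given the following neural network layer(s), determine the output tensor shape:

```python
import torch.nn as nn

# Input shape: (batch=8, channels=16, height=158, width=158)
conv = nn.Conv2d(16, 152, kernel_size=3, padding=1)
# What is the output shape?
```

Input: (8, 16, 158, 158) -> Output: (8, 152, 158, 158)

Answer: (8, 152, 158, 158)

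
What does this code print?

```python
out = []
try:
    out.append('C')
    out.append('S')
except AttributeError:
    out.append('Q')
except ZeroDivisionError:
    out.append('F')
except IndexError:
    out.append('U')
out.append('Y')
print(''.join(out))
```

Execution trace: 'C' (try body) → 'S' (try body, no exception) → 'Y' (after the try/except). Output: CSY

Answer: CSY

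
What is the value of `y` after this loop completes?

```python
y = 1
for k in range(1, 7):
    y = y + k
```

Start at 1, add 1 through 6
`y` takes the values: 1 → 2 → 4 → 7 → 11 → 16 → 22

Answer: 22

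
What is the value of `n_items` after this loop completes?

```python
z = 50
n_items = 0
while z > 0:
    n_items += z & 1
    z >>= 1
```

Count set bits in 50 (binary: 0b110010)
`n_items` takes the values: 0 → 1 → 2 → 3

Answer: 3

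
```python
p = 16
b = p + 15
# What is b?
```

Trace:
`p = 16` → p = 16
`b = p + 15` → b = 31
So b = 31

Answer: 31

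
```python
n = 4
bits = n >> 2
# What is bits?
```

Trace:
`n = 4` → n = 4
`bits = n >> 2` → bits = 1
So bits = 1

Answer: 1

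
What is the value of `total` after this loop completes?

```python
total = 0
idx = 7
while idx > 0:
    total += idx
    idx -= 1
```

Sum 7 down to 1
`total` takes the values: 0 → 7 → 13 → 18 → 22 → 25 → 27 → 28

Answer: 28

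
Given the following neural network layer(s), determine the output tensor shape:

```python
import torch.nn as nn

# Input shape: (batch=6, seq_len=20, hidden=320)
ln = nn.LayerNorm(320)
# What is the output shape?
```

Input: (6, 20, 320) -> Output: (6, 20, 320)

Answer: (6, 20, 320)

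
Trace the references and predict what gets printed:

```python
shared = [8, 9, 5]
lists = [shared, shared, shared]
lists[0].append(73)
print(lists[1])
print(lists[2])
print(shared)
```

Key concept: list of same reference.
Step by step:
`shared = [8, 9, 5]` → shared = [8, 9, 5]
`lists = [shared, shared, shared]` → lists = [[8, 9, 5], [8, 9, 5], [8, 9, 5]]
`lists[0].append(73)` → shared = [8, 9, 5, 73]; lists = [[8, 9, 5, 73], [8, 9, 5, 73], [8, 9, 5, 73]]
`print(lists[1])` → prints [8, 9, 5, 73]
`print(lists[2])` → prints [8, 9, 5, 73]
`print(shared)` → prints [8, 9, 5, 73]

Answer:
[8, 9, 5, 73]
[8, 9, 5, 73]
[8, 9, 5, 73]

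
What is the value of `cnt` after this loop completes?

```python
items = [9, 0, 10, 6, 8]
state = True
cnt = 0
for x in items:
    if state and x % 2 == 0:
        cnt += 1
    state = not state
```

Count even values at even positions
`cnt` takes the values: 0 → 1 → 2

Answer: 2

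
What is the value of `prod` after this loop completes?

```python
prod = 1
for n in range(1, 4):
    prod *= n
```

3! = 6
`prod` takes the values: 1 → 2 → 6

Answer: 6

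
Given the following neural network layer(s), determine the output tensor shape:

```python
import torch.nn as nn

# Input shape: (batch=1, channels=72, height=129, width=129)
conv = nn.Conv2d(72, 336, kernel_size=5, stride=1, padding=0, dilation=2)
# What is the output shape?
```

Input: (1, 72, 129, 129) -> Output: (1, 336, 121, 121)

Answer: (1, 336, 121, 121)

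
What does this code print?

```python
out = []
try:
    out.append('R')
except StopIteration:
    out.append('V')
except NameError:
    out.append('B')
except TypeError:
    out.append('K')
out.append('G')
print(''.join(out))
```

Execution trace: 'R' (try body, no exception) → 'G' (after the try/except). Output: RG

Answer: RG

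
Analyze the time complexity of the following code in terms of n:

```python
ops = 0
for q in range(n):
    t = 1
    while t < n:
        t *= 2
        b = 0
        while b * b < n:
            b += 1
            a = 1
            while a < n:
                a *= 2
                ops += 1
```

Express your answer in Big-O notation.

Each loop level contributes: n × log n × √n × log n. Multiplying the contributions gives O(n√n log² n).

Answer: O(n√n log² n)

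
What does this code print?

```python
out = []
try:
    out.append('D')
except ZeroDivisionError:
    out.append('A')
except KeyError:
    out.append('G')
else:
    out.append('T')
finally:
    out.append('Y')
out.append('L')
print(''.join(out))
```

Execution trace: 'D' (try body, no exception) → 'T' (else) → 'Y' (finally) → 'L' (after the try/except). Output: DTYL

Answer: DTYL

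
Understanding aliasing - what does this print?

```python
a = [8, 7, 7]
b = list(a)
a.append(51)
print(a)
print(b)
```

Key concept: list() constructor creates copy.
Step by step:
`a = [8, 7, 7]` → a = [8, 7, 7]
`b = list(a)` → b = [8, 7, 7]
`a.append(51)` → a = [8, 7, 7, 51]
`print(a)` → prints [8, 7, 7, 51]
`print(b)` → prints [8, 7, 7]

Answer:
[8, 7, 7, 51]
[8, 7, 7]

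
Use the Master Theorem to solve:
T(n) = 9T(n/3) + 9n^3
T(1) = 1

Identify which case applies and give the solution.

a=9, b=3, f(n)=9n^3. log_3(9) = 2. Since c=3 > 2 and the regularity condition holds (9(n/3)^3 = (9/3^3)n^3 with 9/3^3 < 1), Case 3 applies: T(n) = Θ(f(n)) = O(n^3).

Answer: O(n^3) - Case 3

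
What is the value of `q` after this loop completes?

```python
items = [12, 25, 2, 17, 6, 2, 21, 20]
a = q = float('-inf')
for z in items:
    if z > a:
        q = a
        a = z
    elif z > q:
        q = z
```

Second largest (with repeats) in [12, 25, 2, 17, 6, 2, 21, 20]
`q` takes the values: -inf → 12 → 17 → 21

Answer: 21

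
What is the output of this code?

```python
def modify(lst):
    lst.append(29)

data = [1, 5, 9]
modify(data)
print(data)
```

Key concept: function modifies passed list.
Step by step:
`data = [1, 5, 9]` → data = [1, 5, 9]
`modify(data)` → data = [1, 5, 9, 29]
`print(data)` → prints [1, 5, 9, 29]

Answer: [1, 5, 9, 29]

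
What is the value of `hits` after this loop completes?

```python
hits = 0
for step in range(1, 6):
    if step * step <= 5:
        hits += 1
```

Count numbers where step² ≤ 5
`hits` takes the values: 0 → 1 → 2

Answer: 2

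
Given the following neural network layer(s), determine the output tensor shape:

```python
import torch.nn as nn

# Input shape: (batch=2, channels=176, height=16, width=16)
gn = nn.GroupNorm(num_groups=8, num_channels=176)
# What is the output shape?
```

Input: (2, 176, 16, 16) -> Output: (2, 176, 16, 16)

Answer: (2, 176, 16, 16)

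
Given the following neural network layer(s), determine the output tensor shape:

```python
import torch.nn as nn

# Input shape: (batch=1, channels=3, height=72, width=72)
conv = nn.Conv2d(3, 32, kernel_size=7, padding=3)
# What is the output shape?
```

Input: (1, 3, 72, 72) -> Output: (1, 32, 72, 72)

Answer: (1, 32, 72, 72)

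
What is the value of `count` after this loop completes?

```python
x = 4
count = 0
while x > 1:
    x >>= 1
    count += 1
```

Count right shifts until 1
`count` takes the values: 0 → 1 → 2

Answer: 2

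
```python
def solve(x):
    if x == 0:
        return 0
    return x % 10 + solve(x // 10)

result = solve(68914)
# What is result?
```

Sum of digits of 68914: 4 + 1 + 9 + 8 + 6 = 28

Answer: 28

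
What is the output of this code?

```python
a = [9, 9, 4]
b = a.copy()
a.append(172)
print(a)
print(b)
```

Key concept: list.copy() creates independent copy.
Step by step:
`a = [9, 9, 4]` → a = [9, 9, 4]
`b = a.copy()` → b = [9, 9, 4]
`a.append(172)` → a = [9, 9, 4, 172]
`print(a)` → prints [9, 9, 4, 172]
`print(b)` → prints [9, 9, 4]

Answer:
[9, 9, 4, 172]
[9, 9, 4]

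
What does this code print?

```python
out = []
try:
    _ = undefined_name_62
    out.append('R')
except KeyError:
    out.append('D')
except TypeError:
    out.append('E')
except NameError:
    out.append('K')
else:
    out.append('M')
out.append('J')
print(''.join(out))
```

Execution trace: 'K' (except NameError) → 'J' (after the try/except). Output: KJ

Answer: KJ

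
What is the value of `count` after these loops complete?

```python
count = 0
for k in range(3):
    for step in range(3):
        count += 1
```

3 * 3 = 9
`count` takes the values: 0 → 1 → 2 → 3 → 4 → 5 → 6 → 7 → 8 → 9

Answer: 9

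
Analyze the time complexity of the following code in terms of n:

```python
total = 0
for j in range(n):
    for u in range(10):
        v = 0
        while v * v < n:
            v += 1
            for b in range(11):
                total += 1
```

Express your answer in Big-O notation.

Each loop level contributes: n × 1 × √n × 1. Multiplying the contributions gives O(n√n).

Answer: O(n√n)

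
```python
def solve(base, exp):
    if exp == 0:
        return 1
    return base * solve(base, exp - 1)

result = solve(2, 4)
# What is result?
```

solve(2, 4) = 2 * 2 * 2 * 2 = 16

Answer: 16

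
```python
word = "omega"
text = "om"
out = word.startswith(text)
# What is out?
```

Trace:
`word = "omega"` → word = 'omega'
`text = "om"` → text = 'om'
`out = word.startswith(text)` → out = True
So out = True

Answer: True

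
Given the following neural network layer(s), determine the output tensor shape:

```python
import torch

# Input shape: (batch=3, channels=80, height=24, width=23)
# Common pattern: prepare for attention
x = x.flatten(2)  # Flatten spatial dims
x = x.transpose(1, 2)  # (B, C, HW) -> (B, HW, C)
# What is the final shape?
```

Input: (3, 80, 24, 23) -> after flatten(2): (3, 80, 552) -> Output: (3, 552, 80)

Answer: (3, 552, 80)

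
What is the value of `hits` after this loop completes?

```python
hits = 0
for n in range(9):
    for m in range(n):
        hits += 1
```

Triangle number: 0+1+2+...+8
`hits` takes the values: 0 → 1 → 2 → 3 → 4 → 5 → 6 → 7 → 8 → 9 → 10 → 11 → 12 → 13 → 14 → 15 → 16 → 17 → 18 → 19 → 20 → 21 → 22 → 23 → 24 → 25 → 26 → 27 → 28 → 29 → 30 → 31 → 32 → 33 → 34 → 35 → 36

Answer: 36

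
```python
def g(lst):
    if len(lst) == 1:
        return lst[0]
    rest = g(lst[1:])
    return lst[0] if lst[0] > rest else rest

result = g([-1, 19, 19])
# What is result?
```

Recursive max over [-1, 19, 19] = 19

Answer: 19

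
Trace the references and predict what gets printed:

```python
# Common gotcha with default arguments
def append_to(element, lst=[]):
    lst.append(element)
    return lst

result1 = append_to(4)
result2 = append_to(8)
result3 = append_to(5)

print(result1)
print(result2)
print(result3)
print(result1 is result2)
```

Key concept: mutable default argument gotcha.
Step by step:
`result1 = append_to(4)` → result1 = [4]
`result2 = append_to(8)` → result1 = [4, 8] (same object as result2); result2 = [4, 8] (same object as result1)
`result3 = append_to(5)` → result1 = [4, 8, 5] (same object as result2, result3); result2 = [4, 8, 5] (same object as result1, result3); result3 = [4, 8, 5] (same object as result1, result2)
`print(result1)` → prints [4, 8, 5]
`print(result2)` → prints [4, 8, 5]
`print(result3)` → prints [4, 8, 5]
`print(result1 is result2)` → prints True

Answer:
[4, 8, 5]
[4, 8, 5]
[4, 8, 5]
True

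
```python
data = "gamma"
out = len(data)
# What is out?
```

Trace:
`data = "gamma"` → data = 'gamma'
`out = len(data)` → out = 5
So out = 5

Answer: 5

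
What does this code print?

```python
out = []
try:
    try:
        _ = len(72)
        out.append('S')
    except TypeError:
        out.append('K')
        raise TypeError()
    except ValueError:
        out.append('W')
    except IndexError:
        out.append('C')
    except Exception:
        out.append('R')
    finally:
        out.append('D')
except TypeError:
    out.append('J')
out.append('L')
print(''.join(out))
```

Execution trace: 'K' (inner except TypeError) → 'D' (inner finally) → 'J' (outer except TypeError) → 'L' (after the try/except). Output: KDJL

Answer: KDJL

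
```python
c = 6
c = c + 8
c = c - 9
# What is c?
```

Trace:
`c = 6` → c = 6
`c = c + 8` → c = 14
`c = c - 9` → c = 5
So c = 5

Answer: 5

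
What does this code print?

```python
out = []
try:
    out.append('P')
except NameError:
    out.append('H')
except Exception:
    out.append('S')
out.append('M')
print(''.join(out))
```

Execution trace: 'P' (try body, no exception) → 'M' (after the try/except). Output: PM

Answer: PM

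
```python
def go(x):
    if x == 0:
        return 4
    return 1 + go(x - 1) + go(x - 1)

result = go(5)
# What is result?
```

go(x) = 1 + 2·go(x-1), go(0)=4. Closed form: (4+1)·2^5 - 1 = 159.

Answer: 159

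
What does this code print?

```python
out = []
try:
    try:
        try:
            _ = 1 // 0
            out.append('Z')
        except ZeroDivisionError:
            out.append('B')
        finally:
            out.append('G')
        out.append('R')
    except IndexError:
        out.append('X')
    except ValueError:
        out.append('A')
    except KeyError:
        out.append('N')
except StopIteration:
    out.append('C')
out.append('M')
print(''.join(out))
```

Execution trace: 'B' (inner except ZeroDivisionError) → 'G' (inner finally) → 'R' (try body, no exception) → 'M' (after the try/except). Output: BGRM

Answer: BGRM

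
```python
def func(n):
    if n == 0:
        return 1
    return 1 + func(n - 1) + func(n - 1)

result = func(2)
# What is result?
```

func(n) = 1 + 2·func(n-1), func(0)=1. Closed form: (1+1)·2^2 - 1 = 7.

Answer: 7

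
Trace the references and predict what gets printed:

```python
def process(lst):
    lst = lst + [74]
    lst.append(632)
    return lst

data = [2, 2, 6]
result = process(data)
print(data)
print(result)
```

Key concept: rebinding parameter vs mutation.
Step by step:
`data = [2, 2, 6]` → data = [2, 2, 6]
`result = process(data)` → result = [2, 2, 6, 74, 632]
`print(data)` → prints [2, 2, 6]
`print(result)` → prints [2, 2, 6, 74, 632]

Answer:
[2, 2, 6]
[2, 2, 6, 74, 632]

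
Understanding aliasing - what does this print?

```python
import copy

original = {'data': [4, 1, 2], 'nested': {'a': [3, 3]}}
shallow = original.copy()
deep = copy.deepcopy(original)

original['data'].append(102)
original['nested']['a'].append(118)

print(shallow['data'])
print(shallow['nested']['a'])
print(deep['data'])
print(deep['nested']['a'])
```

Key concept: comparing shallow vs deep copy.
Step by step:
`original = {'data': [4, 1, 2], 'nested': {'a': [3, 3]}}` → original = {'data': [4, 1, 2], 'nested': {'a': [3, 3]}}
`shallow = original.copy()` → shallow = {'data': [4, 1, 2], 'nested': {'a': [3, 3]}}
`deep = copy.deepcopy(original)` → deep = {'data': [4, 1, 2], 'nested': {'a': [3, 3]}}
`original['data'].append(102)` → original = {'data': [4, 1, 2, 102], 'nested': {'a': [3, 3]}}; shallow = {'data': [4, 1, 2, 102], 'nested': {'a': [3, 3]}}
`original['nested']['a'].append(118)` → original = {'data': [4, 1, 2, 102], 'nested': {'a': [3, 3, 118]}}; shallow = {'data': [4, 1, 2, 102], 'nested': {'a': [3, 3, 118]}}
`print(shallow['data'])` → prints [4, 1, 2, 102]
`print(shallow['nested']['a'])` → prints [3, 3, 118]
`print(deep['data'])` → prints [4, 1, 2]
`print(deep['nested']['a'])` → prints [3, 3]

Answer:
[4, 1, 2, 102]
[3, 3, 118]
[4, 1, 2]
[3, 3]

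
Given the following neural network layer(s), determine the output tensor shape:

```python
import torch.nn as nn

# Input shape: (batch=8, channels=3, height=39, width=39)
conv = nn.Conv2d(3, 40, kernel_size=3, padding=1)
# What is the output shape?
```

Input: (8, 3, 39, 39) -> Output: (8, 40, 39, 39)

Answer: (8, 40, 39, 39)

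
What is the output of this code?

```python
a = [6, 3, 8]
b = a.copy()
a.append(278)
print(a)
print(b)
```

Key concept: list.copy() creates independent copy.
Step by step:
`a = [6, 3, 8]` → a = [6, 3, 8]
`b = a.copy()` → b = [6, 3, 8]
`a.append(278)` → a = [6, 3, 8, 278]
`print(a)` → prints [6, 3, 8, 278]
`print(b)` → prints [6, 3, 8]

Answer:
[6, 3, 8, 278]
[6, 3, 8]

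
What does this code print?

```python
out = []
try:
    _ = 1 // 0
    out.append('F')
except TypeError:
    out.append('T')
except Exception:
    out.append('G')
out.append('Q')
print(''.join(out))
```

Execution trace: 'G' (except Exception) → 'Q' (after the try/except). Output: GQ

Answer: GQ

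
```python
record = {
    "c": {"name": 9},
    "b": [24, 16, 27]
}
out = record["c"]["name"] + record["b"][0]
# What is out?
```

Trace:
`record = { ...` → record = {'c': {'name': 9}, 'b': [24, 16, 27]}
`out = record["c"]["name"] + record["b"][0]` → out = 33
So out = 33

Answer: 33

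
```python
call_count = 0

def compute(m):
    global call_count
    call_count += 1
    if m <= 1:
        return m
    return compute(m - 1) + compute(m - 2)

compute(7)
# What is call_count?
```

Calls(m) = 1 + Calls(m-1) + Calls(m-2); Calls(0)=Calls(1)=1. For m=7 this gives 41.

Answer: 41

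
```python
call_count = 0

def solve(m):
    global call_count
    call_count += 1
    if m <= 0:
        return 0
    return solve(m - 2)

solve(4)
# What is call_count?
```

Linear recursion stepping by 2: 3 calls from m=4 down to ≤0.

Answer: 3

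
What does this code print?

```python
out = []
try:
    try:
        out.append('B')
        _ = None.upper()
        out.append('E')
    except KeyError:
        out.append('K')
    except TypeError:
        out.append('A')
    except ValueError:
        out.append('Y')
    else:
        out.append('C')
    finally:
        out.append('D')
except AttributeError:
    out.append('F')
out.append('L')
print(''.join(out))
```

Execution trace: 'B' (try body) → 'D' (finally) → 'F' (outer except AttributeError) → 'L' (after the try/except). Output: BDFL

Answer: BDFL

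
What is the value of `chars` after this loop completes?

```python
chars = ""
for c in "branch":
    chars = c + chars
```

Reverse 'branch'
`chars` takes the values: "" → "b" → "rb" → "arb" → "narb" → "cnarb" → "hcnarb"

Answer: "hcnarb"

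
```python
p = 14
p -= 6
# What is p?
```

Trace:
`p = 14` → p = 14
`p -= 6` → p = 8
So p = 8

Answer: 8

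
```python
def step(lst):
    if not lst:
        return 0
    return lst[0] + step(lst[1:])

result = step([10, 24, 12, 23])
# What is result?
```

10 + 24 + 12 + 23 + 0 = 69

Answer: 69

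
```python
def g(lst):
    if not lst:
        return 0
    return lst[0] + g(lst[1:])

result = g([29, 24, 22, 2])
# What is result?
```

29 + 24 + 22 + 2 + 0 = 77

Answer: 77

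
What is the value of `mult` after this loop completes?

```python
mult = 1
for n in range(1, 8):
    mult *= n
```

7! = 5040
`mult` takes the values: 1 → 2 → 6 → 24 → 120 → 720 → 5040

Answer: 5040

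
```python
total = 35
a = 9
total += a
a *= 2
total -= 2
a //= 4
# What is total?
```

Trace:
`total = 35` → total = 35
`a = 9` → a = 9
`total += a` → total = 44
`a *= 2` → a = 18
`total -= 2` → total = 42
`a //= 4` → a = 4
So total = 42

Answer: 42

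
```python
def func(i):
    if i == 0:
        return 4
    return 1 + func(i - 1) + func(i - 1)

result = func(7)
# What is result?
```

func(i) = 1 + 2·func(i-1), func(0)=4. Closed form: (4+1)·2^7 - 1 = 639.

Answer: 639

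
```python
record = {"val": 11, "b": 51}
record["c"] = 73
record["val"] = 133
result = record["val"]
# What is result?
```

Trace:
`record = {"val": 11, "b": 51}` → record = {'val': 11, 'b': 51}
`record["c"] = 73` → record = {'val': 11, 'b': 51, 'c': 73}
`record["val"] = 133` → record = {'val': 133, 'b': 51, 'c': 73}
`result = record["val"]` → result = 133
So result = 133

Answer: 133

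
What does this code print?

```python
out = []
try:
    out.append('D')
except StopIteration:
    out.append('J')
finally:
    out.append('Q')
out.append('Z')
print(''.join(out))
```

Execution trace: 'D' (try body, no exception) → 'Q' (finally) → 'Z' (after the try/except). Output: DQZ

Answer: DQZ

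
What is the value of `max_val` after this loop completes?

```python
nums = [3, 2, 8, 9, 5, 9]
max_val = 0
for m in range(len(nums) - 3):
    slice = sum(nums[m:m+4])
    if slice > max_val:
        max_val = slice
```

Max sum of 4-element window in [3, 2, 8, 9, 5, 9]
`max_val` takes the values: 0 → 22 → 24 → 31

Answer: 31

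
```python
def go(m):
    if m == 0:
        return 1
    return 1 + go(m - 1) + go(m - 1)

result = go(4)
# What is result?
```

go(m) = 1 + 2·go(m-1), go(0)=1. Closed form: (1+1)·2^4 - 1 = 31.

Answer: 31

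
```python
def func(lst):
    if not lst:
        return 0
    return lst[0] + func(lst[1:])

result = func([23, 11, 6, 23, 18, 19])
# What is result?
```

23 + 11 + 6 + 23 + 18 + 19 + 0 = 100

Answer: 100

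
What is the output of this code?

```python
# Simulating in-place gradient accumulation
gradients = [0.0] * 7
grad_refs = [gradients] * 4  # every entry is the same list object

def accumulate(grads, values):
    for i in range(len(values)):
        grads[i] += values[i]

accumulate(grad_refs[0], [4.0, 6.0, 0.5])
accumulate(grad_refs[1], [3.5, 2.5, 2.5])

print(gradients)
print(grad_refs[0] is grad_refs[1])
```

Key concept: gradient accumulation aliasing.
Step by step:
`gradients = [0.0] * 7` → gradients = [0.0, 0.0, 0.0, 0.0, 0.0, 0.0, 0.0]
`grad_refs = [gradients] * 4` → grad_refs = [[0.0, 0.0, 0.0, 0.0, 0.0, 0.0, 0.0], [0.0, 0.0, 0.0, 0.0, 0.0, 0.0, 0.0], [0.0, 0.0, 0.0, 0.0, 0.0, 0.0, 0.0], [0.0, 0.0, 0.0, 0.0, 0.0, 0.0, 0.0]]
`accumulate(grad_refs[0], [4.0, 6.0, 0.5])` → gradients = [4.0, 6.0, 0.5, 0.0, 0.0, 0.0, 0.0]; grad_refs = [[4.0, 6.0, 0.5, 0.0, 0.0, 0.0, 0.0], [4.0, 6.0, 0.5, 0.0, 0.0, 0.0, 0.0], [4.0, 6.0, 0.5, 0.0, 0.0, 0.0, 0.0], [4.0, 6.0, 0.5, 0.0, 0.0, 0.0, 0.0]]
`accumulate(grad_refs[1], [3.5, 2.5, 2.5])` → gradients = [7.5, 8.5, 3.0, 0.0, 0.0, 0.0, 0.0]; grad_refs = [[7.5, 8.5, 3.0, 0.0, 0.0, 0.0, 0.0], [7.5, 8.5, 3.0, 0.0, 0.0, 0.0, 0.0], [7.5, 8.5, 3.0, 0.0, 0.0, 0.0, 0.0], [7.5, 8.5, 3.0, 0.0, 0.0, 0.0, 0.0]]
`print(gradients)` → prints [7.5, 8.5, 3.0, 0.0, 0.0, 0.0, 0.0]
`print(grad_refs[0] is grad_refs[1])` → prints True

Answer:
[7.5, 8.5, 3.0, 0.0, 0.0, 0.0, 0.0]
True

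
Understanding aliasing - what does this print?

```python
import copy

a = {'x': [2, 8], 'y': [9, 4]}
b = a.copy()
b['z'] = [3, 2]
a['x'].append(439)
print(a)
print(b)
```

Key concept: shallow copy of dict with mutable values.
Step by step:
`a = {'x': [2, 8], 'y': [9, 4]}` → a = {'x': [2, 8], 'y': [9, 4]}
`b = a.copy()` → b = {'x': [2, 8], 'y': [9, 4]}
`b['z'] = [3, 2]` → b = {'x': [2, 8], 'y': [9, 4], 'z': [3, 2]}
`a['x'].append(439)` → a = {'x': [2, 8, 439], 'y': [9, 4]}; b = {'x': [2, 8, 439], 'y': [9, 4], 'z': [3, 2]}
`print(a)` → prints {'x': [2, 8, 439], 'y': [9, 4]}
`print(b)` → prints {'x': [2, 8, 439], 'y': [9, 4], 'z': [3, 2]}

Answer:
{'x': [2, 8, 439], 'y': [9, 4]}
{'x': [2, 8, 439], 'y': [9, 4], 'z': [3, 2]}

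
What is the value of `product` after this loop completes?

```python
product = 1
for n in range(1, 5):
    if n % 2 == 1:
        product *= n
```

Product of odd numbers 1 to 4
`product` takes the values: 1 → 3

Answer: 3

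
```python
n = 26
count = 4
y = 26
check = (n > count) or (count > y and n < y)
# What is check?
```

Trace:
`n = 26` → n = 26
`count = 4` → count = 4
`y = 26` → y = 26
`check = (n > count) or (count > y and n < y)` → check = True
So check = True

Answer: True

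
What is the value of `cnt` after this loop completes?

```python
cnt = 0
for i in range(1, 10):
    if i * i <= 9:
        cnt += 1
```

Count numbers where i² ≤ 9
`cnt` takes the values: 0 → 1 → 2 → 3

Answer: 3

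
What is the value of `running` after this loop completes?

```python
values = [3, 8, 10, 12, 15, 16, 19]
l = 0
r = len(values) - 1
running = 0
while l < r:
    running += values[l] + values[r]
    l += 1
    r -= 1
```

Sum of pairs from ends
`running` takes the values: 0 → 22 → 46 → 71

Answer: 71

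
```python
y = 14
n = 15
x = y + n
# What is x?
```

Trace:
`y = 14` → y = 14
`n = 15` → n = 15
`x = y + n` → x = 29
So x = 29

Answer: 29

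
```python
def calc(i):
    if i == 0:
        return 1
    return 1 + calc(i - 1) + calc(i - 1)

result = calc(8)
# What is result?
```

calc(i) = 1 + 2·calc(i-1), calc(0)=1. Closed form: (1+1)·2^8 - 1 = 511.

Answer: 511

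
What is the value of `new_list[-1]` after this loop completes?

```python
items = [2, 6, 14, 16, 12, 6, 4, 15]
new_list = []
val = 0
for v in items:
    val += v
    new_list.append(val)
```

Cumulative sum ends at 75
`new_list` takes the values: [] → [2] → [2, 8] → [2, 8, 22] → [2, 8, 22, 38] → [2, 8, 22, 38, 50] → [2, 8, 22, 38, 50, 56] → [2, 8, 22, 38, 50, 56, 60] → [2, 8, 22, 38, 50, 56, 60, 75]
So `new_list[-1]` = 75

Answer: 75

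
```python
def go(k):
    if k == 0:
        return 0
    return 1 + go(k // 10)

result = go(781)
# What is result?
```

Count of digits of 781: 3

Answer: 3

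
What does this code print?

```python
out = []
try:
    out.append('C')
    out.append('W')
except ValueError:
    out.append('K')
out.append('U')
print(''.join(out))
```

Execution trace: 'C' (try body) → 'W' (try body, no exception) → 'U' (after the try/except). Output: CWU

Answer: CWU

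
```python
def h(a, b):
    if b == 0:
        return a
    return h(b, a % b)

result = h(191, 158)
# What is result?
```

h(191, 158) -> h(158, 33) -> h(33, 26) -> h(26, 7) -> h(7, 5) -> h(5, 2) -> h(2, 1) -> h(1, 0) -> 1

Answer: 1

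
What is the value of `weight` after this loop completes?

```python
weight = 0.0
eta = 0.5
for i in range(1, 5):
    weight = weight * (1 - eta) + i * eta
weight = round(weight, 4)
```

Moving average with lr=0.5
`weight` takes the values: 0.0 → 0.5 → 1.25 → 2.125 → 3.0625

Answer: 3.0625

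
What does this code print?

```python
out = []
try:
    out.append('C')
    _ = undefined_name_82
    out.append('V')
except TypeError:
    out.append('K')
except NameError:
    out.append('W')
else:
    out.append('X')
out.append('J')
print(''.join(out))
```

Execution trace: 'C' (try body) → 'W' (except NameError) → 'J' (after the try/except). Output: CWJ

Answer: CWJ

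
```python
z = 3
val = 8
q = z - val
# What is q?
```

Trace:
`z = 3` → z = 3
`val = 8` → val = 8
`q = z - val` → q = -5
So q = -5

Answer: -5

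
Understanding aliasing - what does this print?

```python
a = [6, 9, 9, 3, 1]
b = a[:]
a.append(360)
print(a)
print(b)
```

Key concept: slice [:] creates copy.
Step by step:
`a = [6, 9, 9, 3, 1]` → a = [6, 9, 9, 3, 1]
`b = a[:]` → b = [6, 9, 9, 3, 1]
`a.append(360)` → a = [6, 9, 9, 3, 1, 360]
`print(a)` → prints [6, 9, 9, 3, 1, 360]
`print(b)` → prints [6, 9, 9, 3, 1]

Answer:
[6, 9, 9, 3, 1, 360]
[6, 9, 9, 3, 1]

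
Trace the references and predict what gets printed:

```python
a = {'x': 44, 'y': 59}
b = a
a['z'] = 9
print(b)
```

Key concept: dict aliasing.
Step by step:
`a = {'x': 44, 'y': 59}` → a = {'x': 44, 'y': 59}
`b = a` → b = {'x': 44, 'y': 59} (same object as a)
`a['z'] = 9` → a = {'x': 44, 'y': 59, 'z': 9} (same object as b); b = {'x': 44, 'y': 59, 'z': 9} (same object as a)
`print(b)` → prints {'x': 44, 'y': 59, 'z': 9}

Answer: {'x': 44, 'y': 59, 'z': 9}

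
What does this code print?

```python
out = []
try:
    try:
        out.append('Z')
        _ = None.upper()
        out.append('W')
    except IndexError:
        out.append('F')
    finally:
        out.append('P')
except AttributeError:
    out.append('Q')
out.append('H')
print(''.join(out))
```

Execution trace: 'Z' (try body) → 'P' (finally) → 'Q' (outer except AttributeError) → 'H' (after the try/except). Output: ZPQH

Answer: ZPQH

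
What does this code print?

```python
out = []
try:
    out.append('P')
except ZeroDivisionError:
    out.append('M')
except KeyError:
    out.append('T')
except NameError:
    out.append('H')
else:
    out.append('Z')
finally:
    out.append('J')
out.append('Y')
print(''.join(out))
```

Execution trace: 'P' (try body, no exception) → 'Z' (else) → 'J' (finally) → 'Y' (after the try/except). Output: PZJY

Answer: PZJY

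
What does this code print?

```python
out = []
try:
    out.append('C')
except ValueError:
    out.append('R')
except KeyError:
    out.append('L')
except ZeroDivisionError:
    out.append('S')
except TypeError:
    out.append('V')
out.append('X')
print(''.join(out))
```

Execution trace: 'C' (try body, no exception) → 'X' (after the try/except). Output: CX

Answer: CX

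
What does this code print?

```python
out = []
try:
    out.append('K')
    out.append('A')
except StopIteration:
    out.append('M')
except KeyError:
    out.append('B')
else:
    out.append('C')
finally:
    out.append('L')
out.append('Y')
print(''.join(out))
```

Execution trace: 'K' (try body) → 'A' (try body, no exception) → 'C' (else) → 'L' (finally) → 'Y' (after the try/except). Output: KACLY

Answer: KACLY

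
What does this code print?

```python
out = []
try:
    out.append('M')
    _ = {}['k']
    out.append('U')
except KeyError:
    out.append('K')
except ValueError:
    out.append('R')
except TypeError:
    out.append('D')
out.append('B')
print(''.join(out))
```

Execution trace: 'M' (try body) → 'K' (except KeyError) → 'B' (after the try/except). Output: MKB

Answer: MKB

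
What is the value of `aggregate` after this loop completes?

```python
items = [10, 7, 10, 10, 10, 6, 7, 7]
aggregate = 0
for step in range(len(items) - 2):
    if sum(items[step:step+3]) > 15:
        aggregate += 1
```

Count windows with sum > 15
`aggregate` takes the values: 0 → 1 → 2 → 3 → 4 → 5 → 6

Answer: 6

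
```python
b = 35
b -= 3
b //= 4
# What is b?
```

Trace:
`b = 35` → b = 35
`b -= 3` → b = 32
`b //= 4` → b = 8
So b = 8

Answer: 8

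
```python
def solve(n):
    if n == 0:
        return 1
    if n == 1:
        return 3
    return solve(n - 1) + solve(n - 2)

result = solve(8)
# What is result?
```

Build up from base cases: solve(0)=1, solve(1)=3, solve(2)=4, solve(3)=7, solve(4)=11, solve(5)=18, solve(6)=29, ..., solve(8)=76

Answer: 76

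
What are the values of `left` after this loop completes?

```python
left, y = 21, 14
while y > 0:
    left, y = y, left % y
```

GCD of 21 and 14
`left` takes the values: 21 → 14 → 7

Answer: 7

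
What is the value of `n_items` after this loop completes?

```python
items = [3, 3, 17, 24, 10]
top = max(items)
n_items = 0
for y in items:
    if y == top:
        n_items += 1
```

Count of max value 24 in [3, 3, 17, 24, 10]
`n_items` takes the values: 0 → 1

Answer: 1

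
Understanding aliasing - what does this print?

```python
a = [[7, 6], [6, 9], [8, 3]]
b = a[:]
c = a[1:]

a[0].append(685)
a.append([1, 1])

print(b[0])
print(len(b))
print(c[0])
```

Key concept: slice with nested mutation.
Step by step:
`a = [[7, 6], [6, 9], [8, 3]]` → a = [[7, 6], [6, 9], [8, 3]]
`b = a[:]` → b = [[7, 6], [6, 9], [8, 3]]
`c = a[1:]` → c = [[6, 9], [8, 3]]
`a[0].append(685)` → a = [[7, 6, 685], [6, 9], [8, 3]]; b = [[7, 6, 685], [6, 9], [8, 3]]
`a.append([1, 1])` → a = [[7, 6, 685], [6, 9], [8, 3], [1, 1]]
`print(b[0])` → prints [7, 6, 685]
`print(len(b))` → prints 3
`print(c[0])` → prints [6, 9]

Answer:
[7, 6, 685]
3
[6, 9]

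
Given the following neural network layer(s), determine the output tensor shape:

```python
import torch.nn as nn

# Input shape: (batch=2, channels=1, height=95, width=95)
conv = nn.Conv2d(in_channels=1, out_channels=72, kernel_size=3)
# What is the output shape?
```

Input: (2, 1, 95, 95) -> Output: (2, 72, 93, 93)

Answer: (2, 72, 93, 93)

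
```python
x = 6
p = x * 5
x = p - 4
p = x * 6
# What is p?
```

Trace:
`x = 6` → x = 6
`p = x * 5` → p = 30
`x = p - 4` → x = 26
`p = x * 6` → p = 156
So p = 156

Answer: 156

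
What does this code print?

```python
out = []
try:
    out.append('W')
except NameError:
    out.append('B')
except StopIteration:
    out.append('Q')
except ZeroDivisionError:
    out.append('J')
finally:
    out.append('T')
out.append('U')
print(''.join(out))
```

Execution trace: 'W' (try body, no exception) → 'T' (finally) → 'U' (after the try/except). Output: WTU

Answer: WTU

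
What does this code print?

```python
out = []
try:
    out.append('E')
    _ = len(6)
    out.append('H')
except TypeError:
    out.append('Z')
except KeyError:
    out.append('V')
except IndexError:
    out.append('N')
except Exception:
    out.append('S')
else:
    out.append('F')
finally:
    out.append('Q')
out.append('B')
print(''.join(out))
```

Execution trace: 'E' (try body) → 'Z' (except TypeError) → 'Q' (finally) → 'B' (after the try/except). Output: EZQB

Answer: EZQB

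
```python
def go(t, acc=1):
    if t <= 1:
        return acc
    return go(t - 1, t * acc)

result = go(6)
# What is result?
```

Accumulator trace (n, acc): (6, 1) -> (5, 6) -> (4, 30) -> (3, 120) -> (2, 360) -> (1, 720) -> return 720

Answer: 720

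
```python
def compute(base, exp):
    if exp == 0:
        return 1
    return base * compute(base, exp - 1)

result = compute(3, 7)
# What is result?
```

compute(3, 7) = 3 * 3 * 3 * 3 * 3 * 3 * 3 = 2187

Answer: 2187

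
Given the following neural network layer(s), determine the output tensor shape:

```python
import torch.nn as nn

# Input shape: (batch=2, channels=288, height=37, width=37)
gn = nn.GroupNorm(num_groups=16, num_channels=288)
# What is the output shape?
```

Input: (2, 288, 37, 37) -> Output: (2, 288, 37, 37)

Answer: (2, 288, 37, 37)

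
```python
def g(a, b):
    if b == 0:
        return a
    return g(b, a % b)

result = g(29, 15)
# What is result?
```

g(29, 15) -> g(15, 14) -> g(14, 1) -> g(1, 0) -> 1

Answer: 1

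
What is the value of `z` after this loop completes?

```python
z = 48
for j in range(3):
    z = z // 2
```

Halve 3 times: 48 // 2^3 = 6
`z` takes the values: 48 → 24 → 12 → 6

Answer: 6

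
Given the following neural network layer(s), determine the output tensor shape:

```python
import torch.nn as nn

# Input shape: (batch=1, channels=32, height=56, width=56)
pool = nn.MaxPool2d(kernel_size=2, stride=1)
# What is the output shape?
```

Input: (1, 32, 56, 56) -> Output: (1, 32, 55, 55)

Answer: (1, 32, 55, 55)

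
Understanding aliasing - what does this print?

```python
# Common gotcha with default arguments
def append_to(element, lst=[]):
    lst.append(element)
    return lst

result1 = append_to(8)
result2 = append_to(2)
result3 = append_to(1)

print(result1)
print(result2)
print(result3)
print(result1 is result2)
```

Key concept: mutable default argument gotcha.
Step by step:
`result1 = append_to(8)` → result1 = [8]
`result2 = append_to(2)` → result1 = [8, 2] (same object as result2); result2 = [8, 2] (same object as result1)
`result3 = append_to(1)` → result1 = [8, 2, 1] (same object as result2, result3); result2 = [8, 2, 1] (same object as result1, result3); result3 = [8, 2, 1] (same object as result1, result2)
`print(result1)` → prints [8, 2, 1]
`print(result2)` → prints [8, 2, 1]
`print(result3)` → prints [8, 2, 1]
`print(result1 is result2)` → prints True

Answer:
[8, 2, 1]
[8, 2, 1]
[8, 2, 1]
True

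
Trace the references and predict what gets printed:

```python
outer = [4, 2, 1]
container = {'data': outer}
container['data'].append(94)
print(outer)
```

Key concept: dict holds reference to list.
Step by step:
`outer = [4, 2, 1]` → outer = [4, 2, 1]
`container = {'data': outer}` → container = {'data': [4, 2, 1]}
`container['data'].append(94)` → outer = [4, 2, 1, 94]; container = {'data': [4, 2, 1, 94]}
`print(outer)` → prints [4, 2, 1, 94]

Answer: [4, 2, 1, 94]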